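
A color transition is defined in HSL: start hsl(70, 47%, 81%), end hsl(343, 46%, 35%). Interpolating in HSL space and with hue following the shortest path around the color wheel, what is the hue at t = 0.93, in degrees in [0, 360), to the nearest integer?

349

Hue: 343 − 70 = 273°, but |273| > 180 so the shorter arc goes the other way: Δh = 273 − 360 = -87°.
H = 70 + 0.93 × (-87) = -10.91 → -11 → -11 mod 360 = 349°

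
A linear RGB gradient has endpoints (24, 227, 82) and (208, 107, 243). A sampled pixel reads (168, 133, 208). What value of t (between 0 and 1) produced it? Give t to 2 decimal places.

0.78

Invert the lerp on the R channel (largest span, 184): t = (168 − 24) / (208 − 24) = 144/184 = 0.78261.
Check on G: (133 − 227)/(107 − 227) = 0.7833 ✓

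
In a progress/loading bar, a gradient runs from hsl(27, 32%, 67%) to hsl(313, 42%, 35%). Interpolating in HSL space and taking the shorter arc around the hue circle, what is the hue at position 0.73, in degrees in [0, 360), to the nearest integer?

333

Hue: 313 − 27 = 286°, but |286| > 180 so the shorter arc goes the other way: Δh = 286 − 360 = -74°.
H = 27 + 0.73 × (-74) = -27.02 → -27 → -27 mod 360 = 333°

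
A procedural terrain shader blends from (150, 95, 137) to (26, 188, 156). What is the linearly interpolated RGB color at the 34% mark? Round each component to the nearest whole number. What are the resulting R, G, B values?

34% corresponds to t = 0.34.
R = 150 + 0.34 × (26 − 150) = 150 + 0.34 × -124 = 107.84 → 108
G = 95 + 0.34 × (188 − 95) = 95 + 0.34 × 93 = 126.62 → 127
B = 137 + 0.34 × (156 − 137) = 137 + 0.34 × 19 = 143.46 → 143

(108, 127, 143)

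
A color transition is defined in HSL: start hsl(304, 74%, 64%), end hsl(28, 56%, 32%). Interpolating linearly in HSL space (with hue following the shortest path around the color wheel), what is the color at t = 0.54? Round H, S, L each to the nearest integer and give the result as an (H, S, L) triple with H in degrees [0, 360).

Hue: 28 − 304 = -276°, but |-276| > 180 so the shorter arc goes the other way: Δh = -276 + 360 = 84°.
H = 304 + 0.54 × (84) = 349.36 → 349°
S = 74 + 0.54 × (56 − 74) = 64.28 → 64%
L = 64 + 0.54 × (32 − 64) = 46.72 → 47%

(349, 64, 47)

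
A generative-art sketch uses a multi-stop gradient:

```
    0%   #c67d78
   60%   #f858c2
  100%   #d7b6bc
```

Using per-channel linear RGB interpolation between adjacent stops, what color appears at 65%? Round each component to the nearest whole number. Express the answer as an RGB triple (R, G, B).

65% lies between the 60% and 100% stops, so the local fraction is t = (65 − 60)/(100 − 60) = 5/40 ≈ 0.125.
#f858c2 → (248, 88, 194); #d7b6bc → (215, 182, 188).
R = 248 + 0.125 × (215 − 248) = 243.875 → 244
G = 88 + 0.125 × (182 − 88) = 99.75 → 100
B = 194 + 0.125 × (188 − 194) = 193.25 → 193

(244, 100, 193)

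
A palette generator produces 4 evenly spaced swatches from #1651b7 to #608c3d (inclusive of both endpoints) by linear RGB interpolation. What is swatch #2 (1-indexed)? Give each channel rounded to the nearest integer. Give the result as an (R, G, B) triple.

With 4 swatches and endpoints inclusive, swatch 2 sits at t = (2 − 1)/(4 − 1) = 1/3 ≈ 0.3333.
#1651b7 → (22, 81, 183); #608c3d → (96, 140, 61).
R = 22 + 0.3333 × (96 − 22) = 46.664 → 47
G = 81 + 0.3333 × (140 − 81) = 100.665 → 101
B = 183 + 0.3333 × (61 − 183) = 142.337 → 142

(47, 101, 142)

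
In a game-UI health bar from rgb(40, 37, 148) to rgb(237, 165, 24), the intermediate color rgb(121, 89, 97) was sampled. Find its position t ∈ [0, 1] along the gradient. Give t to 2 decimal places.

Invert the lerp on the R channel (largest span, 197): t = (121 − 40) / (237 − 40) = 81/197 = 0.41117.
Check on G: (89 − 37)/(165 − 37) = 0.4062 ✓

0.41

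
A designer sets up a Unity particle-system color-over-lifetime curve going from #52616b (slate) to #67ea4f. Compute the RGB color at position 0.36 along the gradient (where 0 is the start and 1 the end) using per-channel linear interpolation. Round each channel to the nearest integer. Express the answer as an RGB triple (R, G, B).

#52616b → (82, 97, 107); #67ea4f → (103, 234, 79).
R = 82 + 0.36 × (103 − 82) = 82 + 0.36 × 21 = 89.56 → 90
G = 97 + 0.36 × (234 − 97) = 97 + 0.36 × 137 = 146.32 → 146
B = 107 + 0.36 × (79 − 107) = 107 + 0.36 × -28 = 96.92 → 97
So the blended color is (90, 146, 97), about #5a9261.

(90, 146, 97)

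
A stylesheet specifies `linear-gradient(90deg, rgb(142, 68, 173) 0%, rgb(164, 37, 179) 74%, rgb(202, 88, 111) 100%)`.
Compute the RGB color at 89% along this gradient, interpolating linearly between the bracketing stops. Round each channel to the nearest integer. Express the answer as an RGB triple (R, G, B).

89% lies between the 74% and 100% stops, so the local fraction is t = (89 − 74)/(100 − 74) = 15/26 ≈ 0.5769.
R = 164 + 0.5769 × (202 − 164) = 185.922 → 186
G = 37 + 0.5769 × (88 − 37) = 66.422 → 66
B = 179 + 0.5769 × (111 − 179) = 139.771 → 140

(186, 66, 140)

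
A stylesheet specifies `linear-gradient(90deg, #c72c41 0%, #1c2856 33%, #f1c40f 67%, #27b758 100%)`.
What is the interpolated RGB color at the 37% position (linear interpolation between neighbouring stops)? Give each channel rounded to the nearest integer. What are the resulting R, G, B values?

37% lies between the 33% and 67% stops, so the local fraction is t = (37 − 33)/(67 − 33) = 4/34 ≈ 0.1176.
#1c2856 → (28, 40, 86); #f1c40f → (241, 196, 15).
R = 28 + 0.1176 × (241 − 28) = 53.049 → 53
G = 40 + 0.1176 × (196 − 40) = 58.346 → 58
B = 86 + 0.1176 × (15 − 86) = 77.65 → 78

(53, 58, 78)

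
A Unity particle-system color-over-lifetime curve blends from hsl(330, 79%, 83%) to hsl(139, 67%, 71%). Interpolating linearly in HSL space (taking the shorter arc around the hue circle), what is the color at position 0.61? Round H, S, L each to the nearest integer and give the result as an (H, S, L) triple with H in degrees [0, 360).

Hue: 139 − 330 = -191°, but |-191| > 180 so the shorter arc goes the other way: Δh = -191 + 360 = 169°.
H = 330 + 0.61 × (169) = 433.09 → 433 → 433 mod 360 = 73°
S = 79 + 0.61 × (67 − 79) = 71.68 → 72%
L = 83 + 0.61 × (71 − 83) = 75.68 → 76%

(73, 72, 76)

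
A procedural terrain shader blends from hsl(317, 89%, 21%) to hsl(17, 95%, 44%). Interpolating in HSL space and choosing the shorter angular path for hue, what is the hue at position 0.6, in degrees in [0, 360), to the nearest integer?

353

Hue: 17 − 317 = -300°, but |-300| > 180 so the shorter arc goes the other way: Δh = -300 + 360 = 60°.
H = 317 + 0.6 × (60) = 353 → 353°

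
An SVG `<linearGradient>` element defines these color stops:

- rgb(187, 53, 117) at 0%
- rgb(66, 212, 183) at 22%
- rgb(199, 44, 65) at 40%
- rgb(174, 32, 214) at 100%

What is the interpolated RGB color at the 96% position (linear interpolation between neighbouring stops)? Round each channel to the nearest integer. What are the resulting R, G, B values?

96% lies between the 40% and 100% stops, so the local fraction is t = (96 − 40)/(100 − 40) = 56/60 ≈ 0.9333.
R = 199 + 0.9333 × (174 − 199) = 175.667 → 176
G = 44 + 0.9333 × (32 − 44) = 32.8 → 33
B = 65 + 0.9333 × (214 − 65) = 204.062 → 204

(176, 33, 204)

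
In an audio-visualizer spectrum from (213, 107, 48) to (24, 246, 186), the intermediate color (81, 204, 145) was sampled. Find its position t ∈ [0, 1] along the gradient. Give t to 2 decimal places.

Invert the lerp on the R channel (largest span, 189): t = (81 − 213) / (24 − 213) = -132/-189 = 0.69841.
Check on G: (204 − 107)/(246 − 107) = 0.6978 ✓

0.70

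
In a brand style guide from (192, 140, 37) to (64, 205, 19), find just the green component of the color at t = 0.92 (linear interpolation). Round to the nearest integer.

200

G = 140 + 0.92 × (205 − 140) = 199.8 → 200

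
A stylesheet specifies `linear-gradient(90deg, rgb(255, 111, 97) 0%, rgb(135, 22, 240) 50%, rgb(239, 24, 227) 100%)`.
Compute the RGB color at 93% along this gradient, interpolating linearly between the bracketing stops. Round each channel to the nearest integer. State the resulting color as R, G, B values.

93% lies between the 50% and 100% stops, so the local fraction is t = (93 − 50)/(100 − 50) = 43/50 ≈ 0.86.
R = 135 + 0.86 × (239 − 135) = 224.44 → 224
G = 22 + 0.86 × (24 − 22) = 23.72 → 24
B = 240 + 0.86 × (227 − 240) = 228.82 → 229

(224, 24, 229)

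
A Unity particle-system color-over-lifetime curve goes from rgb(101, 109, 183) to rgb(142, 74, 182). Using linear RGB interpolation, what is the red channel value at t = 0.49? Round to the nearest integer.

R = 101 + 0.49 × (142 − 101) = 121.09 → 121

121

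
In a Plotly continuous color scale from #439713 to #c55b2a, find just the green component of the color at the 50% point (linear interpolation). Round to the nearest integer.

121

G₁ = 151 (from #439713), G₂ = 91 (from #c55b2a).
G = 151 + 0.5 × (91 − 151) = 121 → 121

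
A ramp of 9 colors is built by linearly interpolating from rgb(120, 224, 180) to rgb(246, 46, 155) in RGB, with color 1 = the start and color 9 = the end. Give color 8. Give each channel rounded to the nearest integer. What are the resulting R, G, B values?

(230, 68, 158)

With 9 swatches and endpoints inclusive, swatch 8 sits at t = (8 − 1)/(9 − 1) = 7/8 ≈ 0.875.
R = 120 + 0.875 × (246 − 120) = 230.25 → 230
G = 224 + 0.875 × (46 − 224) = 68.25 → 68
B = 180 + 0.875 × (155 − 180) = 158.125 → 158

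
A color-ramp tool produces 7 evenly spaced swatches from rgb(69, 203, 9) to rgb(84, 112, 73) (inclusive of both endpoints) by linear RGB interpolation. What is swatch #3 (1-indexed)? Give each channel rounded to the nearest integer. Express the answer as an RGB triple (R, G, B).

With 7 swatches and endpoints inclusive, swatch 3 sits at t = (3 − 1)/(7 − 1) = 2/6 ≈ 0.3333.
R = 69 + 0.3333 × (84 − 69) = 73.999 → 74
G = 203 + 0.3333 × (112 − 203) = 172.67 → 173
B = 9 + 0.3333 × (73 − 9) = 30.331 → 30

(74, 173, 30)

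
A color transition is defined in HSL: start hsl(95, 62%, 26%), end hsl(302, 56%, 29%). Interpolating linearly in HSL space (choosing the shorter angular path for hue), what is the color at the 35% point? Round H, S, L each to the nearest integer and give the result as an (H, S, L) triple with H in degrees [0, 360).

Hue: 302 − 95 = 207°, but |207| > 180 so the shorter arc goes the other way: Δh = 207 − 360 = -153°.
H = 95 + 0.35 × (-153) = 41.45 → 41°
S = 62 + 0.35 × (56 − 62) = 59.9 → 60%
L = 26 + 0.35 × (29 − 26) = 27.05 → 27%

(41, 60, 27)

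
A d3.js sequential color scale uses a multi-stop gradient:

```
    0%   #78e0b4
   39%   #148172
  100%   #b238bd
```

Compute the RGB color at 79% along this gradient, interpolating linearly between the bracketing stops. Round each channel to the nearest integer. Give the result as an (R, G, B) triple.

79% lies between the 39% and 100% stops, so the local fraction is t = (79 − 39)/(100 − 39) = 40/61 ≈ 0.6557.
#148172 → (20, 129, 114); #b238bd → (178, 56, 189).
R = 20 + 0.6557 × (178 − 20) = 123.601 → 124
G = 129 + 0.6557 × (56 − 129) = 81.134 → 81
B = 114 + 0.6557 × (189 − 114) = 163.178 → 163

(124, 81, 163)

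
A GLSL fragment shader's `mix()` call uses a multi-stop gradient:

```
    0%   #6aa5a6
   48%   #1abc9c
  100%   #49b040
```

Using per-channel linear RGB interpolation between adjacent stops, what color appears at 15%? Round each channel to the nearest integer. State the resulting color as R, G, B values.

15% lies between the 0% and 48% stops, so the local fraction is t = (15 − 0)/(48 − 0) = 15/48 ≈ 0.3125.
#6aa5a6 → (106, 165, 166); #1abc9c → (26, 188, 156).
R = 106 + 0.3125 × (26 − 106) = 81 → 81
G = 165 + 0.3125 × (188 − 165) = 172.188 → 172
B = 166 + 0.3125 × (156 − 166) = 162.875 → 163

(81, 172, 163)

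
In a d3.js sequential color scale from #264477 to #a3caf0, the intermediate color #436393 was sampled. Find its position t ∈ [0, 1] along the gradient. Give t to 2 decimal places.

0.23

Invert the lerp on the G channel (largest span, 134): t = (99 − 68) / (202 − 68) = 31/134 = 0.23134.
Check on R: (67 − 38)/(163 − 38) = 0.232 ✓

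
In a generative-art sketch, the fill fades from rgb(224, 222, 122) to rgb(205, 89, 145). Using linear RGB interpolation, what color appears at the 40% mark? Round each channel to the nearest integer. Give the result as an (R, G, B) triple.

(216, 169, 131)

40% corresponds to t = 0.4.
R = 224 + 0.4 × (205 − 224) = 224 + 0.4 × -19 = 216.4 → 216
G = 222 + 0.4 × (89 − 222) = 222 + 0.4 × -133 = 168.8 → 169
B = 122 + 0.4 × (145 − 122) = 122 + 0.4 × 23 = 131.2 → 131
So the blended color is (216, 169, 131), about #d8a983.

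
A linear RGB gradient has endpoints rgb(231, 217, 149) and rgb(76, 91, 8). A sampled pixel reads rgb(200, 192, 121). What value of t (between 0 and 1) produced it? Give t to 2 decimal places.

Invert the lerp on the R channel (largest span, 155): t = (200 − 231) / (76 − 231) = -31/-155 = 0.2.
Check on G: (192 − 217)/(91 − 217) = 0.1984 ✓

0.20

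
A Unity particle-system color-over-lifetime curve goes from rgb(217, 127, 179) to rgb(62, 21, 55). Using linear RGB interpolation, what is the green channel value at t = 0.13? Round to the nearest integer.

113

G = 127 + 0.13 × (21 − 127) = 113.22 → 113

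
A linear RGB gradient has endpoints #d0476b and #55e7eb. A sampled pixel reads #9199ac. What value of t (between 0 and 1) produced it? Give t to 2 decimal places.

Invert the lerp on the G channel (largest span, 160): t = (153 − 71) / (231 − 71) = 82/160 = 0.5125.
Check on R: (145 − 208)/(85 − 208) = 0.5122 ✓

0.51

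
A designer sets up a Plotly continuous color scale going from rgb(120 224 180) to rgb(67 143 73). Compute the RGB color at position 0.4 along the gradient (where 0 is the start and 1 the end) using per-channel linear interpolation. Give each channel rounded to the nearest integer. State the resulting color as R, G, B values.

(99, 192, 137)

R = 120 + 0.4 × (67 − 120) = 120 + 0.4 × -53 = 98.8 → 99
G = 224 + 0.4 × (143 − 224) = 224 + 0.4 × -81 = 191.6 → 192
B = 180 + 0.4 × (73 − 180) = 180 + 0.4 × -107 = 137.2 → 137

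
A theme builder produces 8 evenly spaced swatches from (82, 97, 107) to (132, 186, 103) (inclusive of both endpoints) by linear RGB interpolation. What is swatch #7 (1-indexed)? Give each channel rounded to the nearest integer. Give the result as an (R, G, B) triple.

With 8 swatches and endpoints inclusive, swatch 7 sits at t = (7 − 1)/(8 − 1) = 6/7 ≈ 0.8571.
R = 82 + 0.8571 × (132 − 82) = 124.855 → 125
G = 97 + 0.8571 × (186 − 97) = 173.282 → 173
B = 107 + 0.8571 × (103 − 107) = 103.572 → 104

(125, 173, 104)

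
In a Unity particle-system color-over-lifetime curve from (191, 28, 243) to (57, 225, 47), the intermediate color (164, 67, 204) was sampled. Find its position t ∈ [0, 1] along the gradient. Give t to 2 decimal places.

Invert the lerp on the G channel (largest span, 197): t = (67 − 28) / (225 − 28) = 39/197 = 0.19797.
Check on R: (164 − 191)/(57 − 191) = 0.2015 ✓

0.20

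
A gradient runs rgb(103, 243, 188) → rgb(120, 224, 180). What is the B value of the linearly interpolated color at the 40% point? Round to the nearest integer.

185

B = 188 + 0.4 × (180 − 188) = 184.8 → 185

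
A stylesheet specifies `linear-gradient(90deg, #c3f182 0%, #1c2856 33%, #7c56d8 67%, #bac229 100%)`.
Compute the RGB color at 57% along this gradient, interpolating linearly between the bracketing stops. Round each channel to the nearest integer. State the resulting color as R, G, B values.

57% lies between the 33% and 67% stops, so the local fraction is t = (57 − 33)/(67 − 33) = 24/34 ≈ 0.7059.
#1c2856 → (28, 40, 86); #7c56d8 → (124, 86, 216).
R = 28 + 0.7059 × (124 − 28) = 95.766 → 96
G = 40 + 0.7059 × (86 − 40) = 72.471 → 72
B = 86 + 0.7059 × (216 − 86) = 177.767 → 178

(96, 72, 178)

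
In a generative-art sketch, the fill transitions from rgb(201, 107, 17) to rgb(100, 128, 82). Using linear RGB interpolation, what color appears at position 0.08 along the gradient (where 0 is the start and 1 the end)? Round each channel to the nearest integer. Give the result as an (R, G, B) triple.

(193, 109, 22)

R = 201 + 0.08 × (100 − 201) = 201 + 0.08 × -101 = 192.92 → 193
G = 107 + 0.08 × (128 − 107) = 107 + 0.08 × 21 = 108.68 → 109
B = 17 + 0.08 × (82 − 17) = 17 + 0.08 × 65 = 22.2 → 22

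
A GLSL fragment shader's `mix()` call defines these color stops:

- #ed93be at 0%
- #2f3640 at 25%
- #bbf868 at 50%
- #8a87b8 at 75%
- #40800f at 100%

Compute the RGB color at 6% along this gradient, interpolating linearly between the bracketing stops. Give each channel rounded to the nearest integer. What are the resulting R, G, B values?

(191, 125, 160)

6% lies between the 0% and 25% stops, so the local fraction is t = (6 − 0)/(25 − 0) = 6/25 ≈ 0.24.
#ed93be → (237, 147, 190); #2f3640 → (47, 54, 64).
R = 237 + 0.24 × (47 − 237) = 191.4 → 191
G = 147 + 0.24 × (54 − 147) = 124.68 → 125
B = 190 + 0.24 × (64 − 190) = 159.76 → 160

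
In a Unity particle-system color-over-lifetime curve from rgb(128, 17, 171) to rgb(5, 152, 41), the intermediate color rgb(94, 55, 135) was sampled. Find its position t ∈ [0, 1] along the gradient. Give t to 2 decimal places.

Invert the lerp on the G channel (largest span, 135): t = (55 − 17) / (152 − 17) = 38/135 = 0.28148.
Check on R: (94 − 128)/(5 − 128) = 0.2764 ✓

0.28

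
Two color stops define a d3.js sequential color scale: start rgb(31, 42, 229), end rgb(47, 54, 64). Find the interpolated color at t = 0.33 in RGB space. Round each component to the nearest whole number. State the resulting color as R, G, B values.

(36, 46, 175)

R = 31 + 0.33 × (47 − 31) = 31 + 0.33 × 16 = 36.28 → 36
G = 42 + 0.33 × (54 − 42) = 42 + 0.33 × 12 = 45.96 → 46
B = 229 + 0.33 × (64 − 229) = 229 + 0.33 × -165 = 174.55 → 175
So the blended color is (36, 46, 175), about #242eaf.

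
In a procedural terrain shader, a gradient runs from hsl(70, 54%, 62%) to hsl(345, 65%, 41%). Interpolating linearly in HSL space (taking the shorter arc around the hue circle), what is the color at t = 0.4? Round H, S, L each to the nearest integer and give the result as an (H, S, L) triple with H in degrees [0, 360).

Hue: 345 − 70 = 275°, but |275| > 180 so the shorter arc goes the other way: Δh = 275 − 360 = -85°.
H = 70 + 0.4 × (-85) = 36 → 36°
S = 54 + 0.4 × (65 − 54) = 58.4 → 58%
L = 62 + 0.4 × (41 − 62) = 53.6 → 54%

(36, 58, 54)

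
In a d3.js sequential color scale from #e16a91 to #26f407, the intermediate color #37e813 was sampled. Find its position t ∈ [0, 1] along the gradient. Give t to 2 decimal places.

Invert the lerp on the R channel (largest span, 187): t = (55 − 225) / (38 − 225) = -170/-187 = 0.90909.
Check on G: (232 − 106)/(244 − 106) = 0.913 ✓

0.91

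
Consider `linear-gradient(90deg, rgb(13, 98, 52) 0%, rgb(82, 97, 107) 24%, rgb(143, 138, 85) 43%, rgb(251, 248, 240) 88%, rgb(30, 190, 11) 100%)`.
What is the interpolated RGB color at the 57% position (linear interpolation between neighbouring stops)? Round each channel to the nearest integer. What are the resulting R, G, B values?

(177, 172, 133)

57% lies between the 43% and 88% stops, so the local fraction is t = (57 − 43)/(88 − 43) = 14/45 ≈ 0.3111.
R = 143 + 0.3111 × (251 − 143) = 176.599 → 177
G = 138 + 0.3111 × (248 − 138) = 172.221 → 172
B = 85 + 0.3111 × (240 − 85) = 133.221 → 133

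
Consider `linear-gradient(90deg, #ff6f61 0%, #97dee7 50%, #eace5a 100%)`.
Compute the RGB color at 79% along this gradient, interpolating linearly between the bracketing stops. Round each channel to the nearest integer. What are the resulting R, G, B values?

79% lies between the 50% and 100% stops, so the local fraction is t = (79 − 50)/(100 − 50) = 29/50 ≈ 0.58.
#97dee7 → (151, 222, 231); #eace5a → (234, 206, 90).
R = 151 + 0.58 × (234 − 151) = 199.14 → 199
G = 222 + 0.58 × (206 − 222) = 212.72 → 213
B = 231 + 0.58 × (90 − 231) = 149.22 → 149

(199, 213, 149)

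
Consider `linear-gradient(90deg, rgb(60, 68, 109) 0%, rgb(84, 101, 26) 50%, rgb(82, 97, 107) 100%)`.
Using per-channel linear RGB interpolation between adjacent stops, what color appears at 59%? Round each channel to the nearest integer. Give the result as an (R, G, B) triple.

59% lies between the 50% and 100% stops, so the local fraction is t = (59 − 50)/(100 − 50) = 9/50 ≈ 0.18.
R = 84 + 0.18 × (82 − 84) = 83.64 → 84
G = 101 + 0.18 × (97 − 101) = 100.28 → 100
B = 26 + 0.18 × (107 − 26) = 40.58 → 41

(84, 100, 41)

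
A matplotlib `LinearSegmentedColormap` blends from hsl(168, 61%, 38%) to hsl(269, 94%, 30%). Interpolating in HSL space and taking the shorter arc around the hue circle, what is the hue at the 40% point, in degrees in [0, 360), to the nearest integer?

Hue arc: Δh = 269 − 168 = 101° (|Δh| ≤ 180, already the shorter path).
H = 168 + 0.4 × (101) = 208.4 → 208°

208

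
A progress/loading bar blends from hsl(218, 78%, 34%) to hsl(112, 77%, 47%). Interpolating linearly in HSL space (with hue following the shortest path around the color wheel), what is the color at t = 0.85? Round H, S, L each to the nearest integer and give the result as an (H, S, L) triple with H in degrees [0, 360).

(128, 77, 45)

Hue arc: Δh = 112 − 218 = -106° (|Δh| ≤ 180, already the shorter path).
H = 218 + 0.85 × (-106) = 127.9 → 128°
S = 78 + 0.85 × (77 − 78) = 77.15 → 77%
L = 34 + 0.85 × (47 − 34) = 45.05 → 45%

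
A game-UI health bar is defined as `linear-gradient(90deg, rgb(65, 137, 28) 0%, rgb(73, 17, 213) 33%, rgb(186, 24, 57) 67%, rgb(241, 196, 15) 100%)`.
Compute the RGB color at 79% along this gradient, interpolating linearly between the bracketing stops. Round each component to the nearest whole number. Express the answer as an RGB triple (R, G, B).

(206, 87, 42)

79% lies between the 67% and 100% stops, so the local fraction is t = (79 − 67)/(100 − 67) = 12/33 ≈ 0.3636.
R = 186 + 0.3636 × (241 − 186) = 205.998 → 206
G = 24 + 0.3636 × (196 − 24) = 86.539 → 87
B = 57 + 0.3636 × (15 − 57) = 41.729 → 42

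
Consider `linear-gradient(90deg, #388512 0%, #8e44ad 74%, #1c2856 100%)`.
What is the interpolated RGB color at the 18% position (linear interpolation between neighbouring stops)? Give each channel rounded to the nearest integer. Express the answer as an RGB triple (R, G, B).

18% lies between the 0% and 74% stops, so the local fraction is t = (18 − 0)/(74 − 0) = 18/74 ≈ 0.2432.
#388512 → (56, 133, 18); #8e44ad → (142, 68, 173).
R = 56 + 0.2432 × (142 − 56) = 76.915 → 77
G = 133 + 0.2432 × (68 − 133) = 117.192 → 117
B = 18 + 0.2432 × (173 − 18) = 55.696 → 56

(77, 117, 56)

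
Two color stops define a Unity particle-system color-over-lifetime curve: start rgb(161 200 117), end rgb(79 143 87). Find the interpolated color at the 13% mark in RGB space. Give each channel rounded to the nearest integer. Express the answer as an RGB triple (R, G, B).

13% corresponds to t = 0.13.
R = 161 + 0.13 × (79 − 161) = 161 + 0.13 × -82 = 150.34 → 150
G = 200 + 0.13 × (143 − 200) = 200 + 0.13 × -57 = 192.59 → 193
B = 117 + 0.13 × (87 − 117) = 117 + 0.13 × -30 = 113.1 → 113

(150, 193, 113)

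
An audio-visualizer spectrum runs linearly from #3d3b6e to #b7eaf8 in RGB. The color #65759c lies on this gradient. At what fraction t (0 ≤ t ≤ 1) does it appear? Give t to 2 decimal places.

0.33

Invert the lerp on the G channel (largest span, 175): t = (117 − 59) / (234 − 59) = 58/175 = 0.33143.
Check on R: (101 − 61)/(183 − 61) = 0.3279 ✓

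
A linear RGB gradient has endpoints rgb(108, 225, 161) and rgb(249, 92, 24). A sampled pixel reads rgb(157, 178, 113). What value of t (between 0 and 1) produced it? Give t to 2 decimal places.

0.35

Invert the lerp on the R channel (largest span, 141): t = (157 − 108) / (249 − 108) = 49/141 = 0.34752.
Check on G: (178 − 225)/(92 − 225) = 0.3534 ✓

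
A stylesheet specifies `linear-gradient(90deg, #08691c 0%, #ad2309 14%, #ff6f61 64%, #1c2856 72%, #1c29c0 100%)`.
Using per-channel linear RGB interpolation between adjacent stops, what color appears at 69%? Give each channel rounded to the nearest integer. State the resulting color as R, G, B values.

(113, 67, 90)

69% lies between the 64% and 72% stops, so the local fraction is t = (69 − 64)/(72 − 64) = 5/8 ≈ 0.625.
#ff6f61 → (255, 111, 97); #1c2856 → (28, 40, 86).
R = 255 + 0.625 × (28 − 255) = 113.125 → 113
G = 111 + 0.625 × (40 − 111) = 66.625 → 67
B = 97 + 0.625 × (86 − 97) = 90.125 → 90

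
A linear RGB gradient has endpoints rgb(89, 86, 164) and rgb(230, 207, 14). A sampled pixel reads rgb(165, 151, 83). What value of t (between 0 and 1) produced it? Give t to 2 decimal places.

Invert the lerp on the B channel (largest span, 150): t = (83 − 164) / (14 − 164) = -81/-150 = 0.54.
Check on R: (165 − 89)/(230 − 89) = 0.539 ✓

0.54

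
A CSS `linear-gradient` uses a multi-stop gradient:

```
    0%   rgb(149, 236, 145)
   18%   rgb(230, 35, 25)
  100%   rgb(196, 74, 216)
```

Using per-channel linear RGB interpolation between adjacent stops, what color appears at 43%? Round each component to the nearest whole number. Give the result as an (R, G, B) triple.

(220, 47, 83)

43% lies between the 18% and 100% stops, so the local fraction is t = (43 − 18)/(100 − 18) = 25/82 ≈ 0.3049.
R = 230 + 0.3049 × (196 − 230) = 219.633 → 220
G = 35 + 0.3049 × (74 − 35) = 46.891 → 47
B = 25 + 0.3049 × (216 − 25) = 83.236 → 83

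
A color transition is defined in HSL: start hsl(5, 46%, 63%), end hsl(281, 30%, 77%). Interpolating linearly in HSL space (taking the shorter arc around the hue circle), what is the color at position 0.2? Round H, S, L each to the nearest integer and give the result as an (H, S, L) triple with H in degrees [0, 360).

Hue: 281 − 5 = 276°, but |276| > 180 so the shorter arc goes the other way: Δh = 276 − 360 = -84°.
H = 5 + 0.2 × (-84) = -11.8 → -12 → -12 mod 360 = 348°
S = 46 + 0.2 × (30 − 46) = 42.8 → 43%
L = 63 + 0.2 × (77 − 63) = 65.8 → 66%

(348, 43, 66)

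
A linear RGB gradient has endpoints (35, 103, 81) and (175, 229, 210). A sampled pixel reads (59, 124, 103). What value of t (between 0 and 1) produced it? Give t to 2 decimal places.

0.17

Invert the lerp on the R channel (largest span, 140): t = (59 − 35) / (175 − 35) = 24/140 = 0.17143.
Check on G: (124 − 103)/(229 − 103) = 0.1667 ✓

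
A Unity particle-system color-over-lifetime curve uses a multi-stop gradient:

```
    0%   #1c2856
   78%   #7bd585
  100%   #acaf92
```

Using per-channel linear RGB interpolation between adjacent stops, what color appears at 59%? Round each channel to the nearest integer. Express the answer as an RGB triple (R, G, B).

(100, 171, 122)

59% lies between the 0% and 78% stops, so the local fraction is t = (59 − 0)/(78 − 0) = 59/78 ≈ 0.7564.
#1c2856 → (28, 40, 86); #7bd585 → (123, 213, 133).
R = 28 + 0.7564 × (123 − 28) = 99.858 → 100
G = 40 + 0.7564 × (213 − 40) = 170.857 → 171
B = 86 + 0.7564 × (133 − 86) = 121.551 → 122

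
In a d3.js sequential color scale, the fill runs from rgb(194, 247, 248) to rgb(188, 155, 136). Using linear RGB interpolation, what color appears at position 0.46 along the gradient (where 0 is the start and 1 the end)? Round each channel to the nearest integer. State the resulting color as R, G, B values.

R = 194 + 0.46 × (188 − 194) = 194 + 0.46 × -6 = 191.24 → 191
G = 247 + 0.46 × (155 − 247) = 247 + 0.46 × -92 = 204.68 → 205
B = 248 + 0.46 × (136 − 248) = 248 + 0.46 × -112 = 196.48 → 196

(191, 205, 196)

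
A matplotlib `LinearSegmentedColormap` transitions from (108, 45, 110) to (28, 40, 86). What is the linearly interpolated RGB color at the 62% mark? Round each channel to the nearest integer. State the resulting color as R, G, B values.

(58, 42, 95)

62% corresponds to t = 0.62.
R = 108 + 0.62 × (28 − 108) = 108 + 0.62 × -80 = 58.4 → 58
G = 45 + 0.62 × (40 − 45) = 45 + 0.62 × -5 = 41.9 → 42
B = 110 + 0.62 × (86 − 110) = 110 + 0.62 × -24 = 95.12 → 95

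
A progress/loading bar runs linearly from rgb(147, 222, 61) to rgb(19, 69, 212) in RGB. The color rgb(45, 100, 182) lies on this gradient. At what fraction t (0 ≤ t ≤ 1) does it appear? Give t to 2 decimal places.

Invert the lerp on the G channel (largest span, 153): t = (100 − 222) / (69 − 222) = -122/-153 = 0.79739.
Check on R: (45 − 147)/(19 − 147) = 0.7969 ✓

0.80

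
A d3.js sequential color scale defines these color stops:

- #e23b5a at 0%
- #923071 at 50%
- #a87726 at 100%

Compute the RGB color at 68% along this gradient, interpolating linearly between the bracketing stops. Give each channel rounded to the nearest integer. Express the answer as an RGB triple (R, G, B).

68% lies between the 50% and 100% stops, so the local fraction is t = (68 − 50)/(100 − 50) = 18/50 ≈ 0.36.
#923071 → (146, 48, 113); #a87726 → (168, 119, 38).
R = 146 + 0.36 × (168 − 146) = 153.92 → 154
G = 48 + 0.36 × (119 − 48) = 73.56 → 74
B = 113 + 0.36 × (38 − 113) = 86 → 86

(154, 74, 86)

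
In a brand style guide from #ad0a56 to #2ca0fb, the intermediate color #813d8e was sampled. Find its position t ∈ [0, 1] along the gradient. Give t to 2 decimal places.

Invert the lerp on the B channel (largest span, 165): t = (142 − 86) / (251 − 86) = 56/165 = 0.33939.
Check on R: (129 − 173)/(44 − 173) = 0.3411 ✓

0.34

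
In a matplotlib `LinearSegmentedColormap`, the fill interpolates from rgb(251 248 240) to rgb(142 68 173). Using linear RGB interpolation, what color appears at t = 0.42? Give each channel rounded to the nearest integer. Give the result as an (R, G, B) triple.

R = 251 + 0.42 × (142 − 251) = 251 + 0.42 × -109 = 205.22 → 205
G = 248 + 0.42 × (68 − 248) = 248 + 0.42 × -180 = 172.4 → 172
B = 240 + 0.42 × (173 − 240) = 240 + 0.42 × -67 = 211.86 → 212
So the blended color is (205, 172, 212), about #cdacd4.

(205, 172, 212)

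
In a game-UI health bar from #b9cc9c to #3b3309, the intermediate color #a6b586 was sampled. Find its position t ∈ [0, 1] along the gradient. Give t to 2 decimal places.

0.15

Invert the lerp on the G channel (largest span, 153): t = (181 − 204) / (51 − 204) = -23/-153 = 0.15033.
Check on R: (166 − 185)/(59 − 185) = 0.1508 ✓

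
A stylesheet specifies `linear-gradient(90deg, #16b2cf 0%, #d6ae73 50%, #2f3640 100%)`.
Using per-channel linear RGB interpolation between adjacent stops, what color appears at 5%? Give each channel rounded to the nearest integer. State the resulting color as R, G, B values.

(41, 178, 198)

5% lies between the 0% and 50% stops, so the local fraction is t = (5 − 0)/(50 − 0) = 5/50 ≈ 0.1.
#16b2cf → (22, 178, 207); #d6ae73 → (214, 174, 115).
R = 22 + 0.1 × (214 − 22) = 41.2 → 41
G = 178 + 0.1 × (174 − 178) = 177.6 → 178
B = 207 + 0.1 × (115 − 207) = 197.8 → 198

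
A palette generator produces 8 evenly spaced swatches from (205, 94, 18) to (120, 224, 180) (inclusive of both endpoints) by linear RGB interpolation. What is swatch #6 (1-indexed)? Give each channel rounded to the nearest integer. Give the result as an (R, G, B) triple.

(144, 187, 134)

With 8 swatches and endpoints inclusive, swatch 6 sits at t = (6 − 1)/(8 − 1) = 5/7 ≈ 0.7143.
R = 205 + 0.7143 × (120 − 205) = 144.284 → 144
G = 94 + 0.7143 × (224 − 94) = 186.859 → 187
B = 18 + 0.7143 × (180 − 18) = 133.717 → 134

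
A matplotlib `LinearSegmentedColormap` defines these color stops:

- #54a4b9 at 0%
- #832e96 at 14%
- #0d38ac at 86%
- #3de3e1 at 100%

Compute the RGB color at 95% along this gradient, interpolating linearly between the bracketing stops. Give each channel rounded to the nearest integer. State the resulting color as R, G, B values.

95% lies between the 86% and 100% stops, so the local fraction is t = (95 − 86)/(100 − 86) = 9/14 ≈ 0.6429.
#0d38ac → (13, 56, 172); #3de3e1 → (61, 227, 225).
R = 13 + 0.6429 × (61 − 13) = 43.859 → 44
G = 56 + 0.6429 × (227 − 56) = 165.936 → 166
B = 172 + 0.6429 × (225 − 172) = 206.074 → 206

(44, 166, 206)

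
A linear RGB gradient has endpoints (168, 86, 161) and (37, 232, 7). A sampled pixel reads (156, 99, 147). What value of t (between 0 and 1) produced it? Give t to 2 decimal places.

0.09

Invert the lerp on the B channel (largest span, 154): t = (147 − 161) / (7 − 161) = -14/-154 = 0.090909.
Check on R: (156 − 168)/(37 − 168) = 0.0916 ✓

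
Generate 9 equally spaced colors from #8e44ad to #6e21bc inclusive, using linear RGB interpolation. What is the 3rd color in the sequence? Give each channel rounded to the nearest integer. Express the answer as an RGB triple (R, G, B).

With 9 swatches and endpoints inclusive, swatch 3 sits at t = (3 − 1)/(9 − 1) = 2/8 ≈ 0.25.
#8e44ad → (142, 68, 173); #6e21bc → (110, 33, 188).
R = 142 + 0.25 × (110 − 142) = 134 → 134
G = 68 + 0.25 × (33 − 68) = 59.25 → 59
B = 173 + 0.25 × (188 − 173) = 176.75 → 177

(134, 59, 177)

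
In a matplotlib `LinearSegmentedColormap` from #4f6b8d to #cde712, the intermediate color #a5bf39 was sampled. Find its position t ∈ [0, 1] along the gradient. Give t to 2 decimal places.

0.68

Invert the lerp on the R channel (largest span, 126): t = (165 − 79) / (205 − 79) = 86/126 = 0.68254.
Check on G: (191 − 107)/(231 − 107) = 0.6774 ✓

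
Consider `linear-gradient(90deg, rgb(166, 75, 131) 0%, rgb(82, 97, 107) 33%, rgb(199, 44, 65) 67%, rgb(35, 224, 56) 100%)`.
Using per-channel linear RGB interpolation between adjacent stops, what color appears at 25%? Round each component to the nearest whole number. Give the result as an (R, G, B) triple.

25% lies between the 0% and 33% stops, so the local fraction is t = (25 − 0)/(33 − 0) = 25/33 ≈ 0.7576.
R = 166 + 0.7576 × (82 − 166) = 102.362 → 102
G = 75 + 0.7576 × (97 − 75) = 91.667 → 92
B = 131 + 0.7576 × (107 − 131) = 112.818 → 113

(102, 92, 113)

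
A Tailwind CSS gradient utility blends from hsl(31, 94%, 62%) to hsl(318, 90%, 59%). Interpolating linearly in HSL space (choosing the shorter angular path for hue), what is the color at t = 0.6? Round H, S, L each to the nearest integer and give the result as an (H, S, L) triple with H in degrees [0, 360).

(347, 92, 60)

Hue: 318 − 31 = 287°, but |287| > 180 so the shorter arc goes the other way: Δh = 287 − 360 = -73°.
H = 31 + 0.6 × (-73) = -12.8 → -13 → -13 mod 360 = 347°
S = 94 + 0.6 × (90 − 94) = 91.6 → 92%
L = 62 + 0.6 × (59 − 62) = 60.2 → 60%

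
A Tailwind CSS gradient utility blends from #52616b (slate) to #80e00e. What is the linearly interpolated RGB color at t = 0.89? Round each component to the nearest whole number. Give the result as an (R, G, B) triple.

#52616b → (82, 97, 107); #80e00e → (128, 224, 14).
R = 82 + 0.89 × (128 − 82) = 82 + 0.89 × 46 = 122.94 → 123
G = 97 + 0.89 × (224 − 97) = 97 + 0.89 × 127 = 210.03 → 210
B = 107 + 0.89 × (14 − 107) = 107 + 0.89 × -93 = 24.23 → 24

(123, 210, 24)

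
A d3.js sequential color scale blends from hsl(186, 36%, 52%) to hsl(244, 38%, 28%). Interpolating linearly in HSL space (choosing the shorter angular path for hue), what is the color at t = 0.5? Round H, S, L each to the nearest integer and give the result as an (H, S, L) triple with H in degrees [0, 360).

Hue arc: Δh = 244 − 186 = 58° (|Δh| ≤ 180, already the shorter path).
H = 186 + 0.5 × (58) = 215 → 215°
S = 36 + 0.5 × (38 − 36) = 37 → 37%
L = 52 + 0.5 × (28 − 52) = 40 → 40%

(215, 37, 40)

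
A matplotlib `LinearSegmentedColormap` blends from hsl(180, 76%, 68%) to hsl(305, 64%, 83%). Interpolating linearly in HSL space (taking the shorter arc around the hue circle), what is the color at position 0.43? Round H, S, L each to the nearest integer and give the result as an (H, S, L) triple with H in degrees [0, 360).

(234, 71, 74)

Hue arc: Δh = 305 − 180 = 125° (|Δh| ≤ 180, already the shorter path).
H = 180 + 0.43 × (125) = 233.75 → 234°
S = 76 + 0.43 × (64 − 76) = 70.84 → 71%
L = 68 + 0.43 × (83 − 68) = 74.45 → 74%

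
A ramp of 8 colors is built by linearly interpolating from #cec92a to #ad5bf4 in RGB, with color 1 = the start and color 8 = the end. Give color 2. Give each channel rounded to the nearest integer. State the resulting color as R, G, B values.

With 8 swatches and endpoints inclusive, swatch 2 sits at t = (2 − 1)/(8 − 1) = 1/7 ≈ 0.1429.
#cec92a → (206, 201, 42); #ad5bf4 → (173, 91, 244).
R = 206 + 0.1429 × (173 − 206) = 201.284 → 201
G = 201 + 0.1429 × (91 − 201) = 185.281 → 185
B = 42 + 0.1429 × (244 − 42) = 70.866 → 71

(201, 185, 71)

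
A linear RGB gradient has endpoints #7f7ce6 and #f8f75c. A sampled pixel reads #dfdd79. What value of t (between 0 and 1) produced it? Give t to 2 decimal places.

Invert the lerp on the B channel (largest span, 138): t = (121 − 230) / (92 − 230) = -109/-138 = 0.78986.
Check on R: (223 − 127)/(248 − 127) = 0.7934 ✓

0.79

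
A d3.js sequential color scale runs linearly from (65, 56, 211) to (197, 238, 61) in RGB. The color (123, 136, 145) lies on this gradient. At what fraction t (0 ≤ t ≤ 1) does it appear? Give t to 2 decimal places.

0.44

Invert the lerp on the G channel (largest span, 182): t = (136 − 56) / (238 − 56) = 80/182 = 0.43956.
Check on R: (123 − 65)/(197 − 65) = 0.4394 ✓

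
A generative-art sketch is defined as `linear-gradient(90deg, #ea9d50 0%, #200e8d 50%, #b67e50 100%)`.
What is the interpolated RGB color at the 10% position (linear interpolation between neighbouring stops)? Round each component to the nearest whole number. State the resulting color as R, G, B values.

10% lies between the 0% and 50% stops, so the local fraction is t = (10 − 0)/(50 − 0) = 10/50 ≈ 0.2.
#ea9d50 → (234, 157, 80); #200e8d → (32, 14, 141).
R = 234 + 0.2 × (32 − 234) = 193.6 → 194
G = 157 + 0.2 × (14 − 157) = 128.4 → 128
B = 80 + 0.2 × (141 − 80) = 92.2 → 92

(194, 128, 92)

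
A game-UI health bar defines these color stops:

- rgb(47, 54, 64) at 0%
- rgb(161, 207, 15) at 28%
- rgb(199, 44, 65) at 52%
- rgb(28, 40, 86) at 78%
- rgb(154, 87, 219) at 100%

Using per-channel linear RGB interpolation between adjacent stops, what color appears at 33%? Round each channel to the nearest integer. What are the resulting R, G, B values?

33% lies between the 28% and 52% stops, so the local fraction is t = (33 − 28)/(52 − 28) = 5/24 ≈ 0.2083.
R = 161 + 0.2083 × (199 − 161) = 168.915 → 169
G = 207 + 0.2083 × (44 − 207) = 173.047 → 173
B = 15 + 0.2083 × (65 − 15) = 25.415 → 25

(169, 173, 25)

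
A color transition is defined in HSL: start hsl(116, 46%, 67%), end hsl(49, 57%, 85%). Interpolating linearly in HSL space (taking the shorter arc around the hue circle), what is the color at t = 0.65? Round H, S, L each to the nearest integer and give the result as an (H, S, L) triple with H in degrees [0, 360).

Hue arc: Δh = 49 − 116 = -67° (|Δh| ≤ 180, already the shorter path).
H = 116 + 0.65 × (-67) = 72.45 → 72°
S = 46 + 0.65 × (57 − 46) = 53.15 → 53%
L = 67 + 0.65 × (85 − 67) = 78.7 → 79%

(72, 53, 79)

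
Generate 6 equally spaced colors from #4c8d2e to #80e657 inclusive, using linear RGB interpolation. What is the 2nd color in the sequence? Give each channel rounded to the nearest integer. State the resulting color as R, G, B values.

(86, 159, 54)

With 6 swatches and endpoints inclusive, swatch 2 sits at t = (2 − 1)/(6 − 1) = 1/5 ≈ 0.2.
#4c8d2e → (76, 141, 46); #80e657 → (128, 230, 87).
R = 76 + 0.2 × (128 − 76) = 86.4 → 86
G = 141 + 0.2 × (230 − 141) = 158.8 → 159
B = 46 + 0.2 × (87 − 46) = 54.2 → 54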